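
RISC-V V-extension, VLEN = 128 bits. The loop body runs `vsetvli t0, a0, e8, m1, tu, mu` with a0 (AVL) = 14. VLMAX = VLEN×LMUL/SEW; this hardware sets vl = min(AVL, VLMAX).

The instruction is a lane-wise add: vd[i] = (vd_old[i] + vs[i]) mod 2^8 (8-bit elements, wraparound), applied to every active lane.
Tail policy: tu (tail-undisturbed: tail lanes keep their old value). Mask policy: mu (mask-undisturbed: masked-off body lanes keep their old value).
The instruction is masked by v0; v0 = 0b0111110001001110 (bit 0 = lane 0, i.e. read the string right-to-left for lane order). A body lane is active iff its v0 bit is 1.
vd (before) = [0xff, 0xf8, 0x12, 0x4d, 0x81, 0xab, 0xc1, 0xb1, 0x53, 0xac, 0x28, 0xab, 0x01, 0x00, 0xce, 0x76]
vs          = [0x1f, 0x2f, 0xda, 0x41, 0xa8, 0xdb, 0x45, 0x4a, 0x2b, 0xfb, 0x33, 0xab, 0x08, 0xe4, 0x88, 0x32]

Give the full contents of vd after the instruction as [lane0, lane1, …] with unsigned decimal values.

vd = [255, 39, 236, 142, 129, 171, 6, 177, 83, 172, 91, 86, 9, 228, 206, 118]

VLMAX = (128 × 1) / 8 = 16 lanes
AVL=14 ≤ VLMAX=16, so vl = 14
[0] mask-off/keep = 0xff
[1] add(0xf8,0x2f) = 0x27
[2] add(0x12,0xda) = 0xec
[3] add(0x4d,0x41) = 0x8e
[4] mask-off/keep = 0x81
[5] mask-off/keep = 0xab
[6] add(0xc1,0x45) = 0x06
[7] mask-off/keep = 0xb1
[8] mask-off/keep = 0x53
[9] mask-off/keep = 0xac
[10] add(0x28,0x33) = 0x5b
[11] add(0xab,0xab) = 0x56
[12] add(0x01,0x08) = 0x09
[13] add(0x00,0xe4) = 0xe4
[14] tail/keep = 0xce
[15] tail/keep = 0x76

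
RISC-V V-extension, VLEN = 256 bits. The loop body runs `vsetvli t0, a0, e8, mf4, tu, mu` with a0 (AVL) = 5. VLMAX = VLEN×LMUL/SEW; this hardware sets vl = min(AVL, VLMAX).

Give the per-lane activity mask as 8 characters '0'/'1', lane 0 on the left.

predicate = 11111000

VLMAX = (256 × 1/4) / 8 = 8 lanes
vl ← min(5, 8) = 5
bits (lane 0 leftmost): 11111000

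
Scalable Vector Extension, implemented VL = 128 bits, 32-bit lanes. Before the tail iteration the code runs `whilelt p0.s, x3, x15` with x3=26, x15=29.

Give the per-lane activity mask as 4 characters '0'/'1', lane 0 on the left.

lane count: 128 div 32 = 4
active while 26+j < 29, i.e. j ∈ [0,3) capped at 4 ⇒ 3
bits (lane 0 leftmost): 1110

predicate = 1110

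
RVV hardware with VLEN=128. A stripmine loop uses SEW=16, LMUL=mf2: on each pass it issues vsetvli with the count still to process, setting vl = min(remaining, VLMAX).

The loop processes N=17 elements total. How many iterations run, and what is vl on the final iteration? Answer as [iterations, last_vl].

[iterations, last_vl] = [5, 1]

VLMAX = (128 × 1/2) / 16 = 4 lanes
17 elements at 4/iter → 5 passes, remainder 1 on the last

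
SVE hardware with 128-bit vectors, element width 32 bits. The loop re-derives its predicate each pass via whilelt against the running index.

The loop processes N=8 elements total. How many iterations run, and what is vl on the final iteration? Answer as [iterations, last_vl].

register lanes = 128/32 = 4
8 elements at 4/iter → 2 passes, remainder 4 on the last

[iterations, last_vl] = [2, 4]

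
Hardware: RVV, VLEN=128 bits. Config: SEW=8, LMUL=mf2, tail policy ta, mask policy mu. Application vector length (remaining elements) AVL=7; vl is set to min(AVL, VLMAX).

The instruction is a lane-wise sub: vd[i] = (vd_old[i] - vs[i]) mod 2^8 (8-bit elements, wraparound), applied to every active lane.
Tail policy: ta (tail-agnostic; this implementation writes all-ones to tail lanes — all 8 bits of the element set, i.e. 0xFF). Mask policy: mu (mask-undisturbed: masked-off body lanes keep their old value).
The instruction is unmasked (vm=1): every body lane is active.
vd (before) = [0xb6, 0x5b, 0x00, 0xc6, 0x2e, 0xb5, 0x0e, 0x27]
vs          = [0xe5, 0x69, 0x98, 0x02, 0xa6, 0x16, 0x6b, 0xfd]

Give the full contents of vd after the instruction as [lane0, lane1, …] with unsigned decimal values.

VLMAX = (128 × 1/2) / 8 = 8 lanes
AVL=7 ≤ VLMAX=8, so vl = 7
[0] sub(0xb6,0xe5) = 0xd1
[1] sub(0x5b,0x69) = 0xf2
[2] sub(0x00,0x98) = 0x68
[3] sub(0xc6,0x02) = 0xc4
[4] sub(0x2e,0xa6) = 0x88
[5] sub(0xb5,0x16) = 0x9f
[6] sub(0x0e,0x6b) = 0xa3
[7] tail/ones = 0xff

vd = [209, 242, 104, 196, 136, 159, 163, 255]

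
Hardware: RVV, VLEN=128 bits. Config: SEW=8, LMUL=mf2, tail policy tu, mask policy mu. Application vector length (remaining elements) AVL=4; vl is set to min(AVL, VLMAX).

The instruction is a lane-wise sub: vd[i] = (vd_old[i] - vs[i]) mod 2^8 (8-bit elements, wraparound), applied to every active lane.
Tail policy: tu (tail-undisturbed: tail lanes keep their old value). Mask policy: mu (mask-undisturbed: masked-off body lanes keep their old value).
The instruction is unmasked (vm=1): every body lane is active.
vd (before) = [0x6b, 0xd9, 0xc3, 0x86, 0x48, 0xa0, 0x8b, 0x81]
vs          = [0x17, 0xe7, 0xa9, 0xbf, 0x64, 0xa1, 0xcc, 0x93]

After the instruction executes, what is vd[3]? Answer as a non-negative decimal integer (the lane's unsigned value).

vd[3] = 199

VLMAX = VLEN×LMUL/SEW = 128×1/2/8 = 8
vl = min(AVL, VLMAX) = min(4, 8) = 4
[0] sub(0x6b,0x17) = 0x54
[1] sub(0xd9,0xe7) = 0xf2
[2] sub(0xc3,0xa9) = 0x1a
[3] sub(0x86,0xbf) = 0xc7
[4] tail/keep = 0x48
[5] tail/keep = 0xa0
[6] tail/keep = 0x8b
[7] tail/keep = 0x81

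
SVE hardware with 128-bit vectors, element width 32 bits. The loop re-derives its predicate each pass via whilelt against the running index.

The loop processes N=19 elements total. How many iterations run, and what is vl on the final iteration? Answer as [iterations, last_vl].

[iterations, last_vl] = [5, 3]

register lanes = 128/32 = 4
iterations = ceil(19/4) = 5; final-pass vl = 3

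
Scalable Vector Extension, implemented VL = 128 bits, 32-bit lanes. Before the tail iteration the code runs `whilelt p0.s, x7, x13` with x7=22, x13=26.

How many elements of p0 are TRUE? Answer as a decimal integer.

register lanes = 128/32 = 4
whilelt: lane j active iff 22+j < 26 → j < 4 → 4 active

vl = 4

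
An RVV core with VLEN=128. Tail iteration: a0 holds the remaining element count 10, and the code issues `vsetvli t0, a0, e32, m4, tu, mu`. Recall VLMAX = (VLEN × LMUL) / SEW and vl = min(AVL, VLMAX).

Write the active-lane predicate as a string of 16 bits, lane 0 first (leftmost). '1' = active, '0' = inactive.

predicate = 1111111111000000

VLMAX = (128 × 4) / 32 = 16 lanes
vl = min(AVL, VLMAX) = min(10, 16) = 10
bits (lane 0 leftmost): 1111111111000000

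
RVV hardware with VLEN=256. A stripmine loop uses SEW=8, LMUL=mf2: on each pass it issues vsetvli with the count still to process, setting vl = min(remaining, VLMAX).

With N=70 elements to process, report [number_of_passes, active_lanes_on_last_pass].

[iterations, last_vl] = [5, 6]

lanes per group: 256·1/2/8 = 16
70 elements at 16/iter → 5 passes, remainder 6 on the last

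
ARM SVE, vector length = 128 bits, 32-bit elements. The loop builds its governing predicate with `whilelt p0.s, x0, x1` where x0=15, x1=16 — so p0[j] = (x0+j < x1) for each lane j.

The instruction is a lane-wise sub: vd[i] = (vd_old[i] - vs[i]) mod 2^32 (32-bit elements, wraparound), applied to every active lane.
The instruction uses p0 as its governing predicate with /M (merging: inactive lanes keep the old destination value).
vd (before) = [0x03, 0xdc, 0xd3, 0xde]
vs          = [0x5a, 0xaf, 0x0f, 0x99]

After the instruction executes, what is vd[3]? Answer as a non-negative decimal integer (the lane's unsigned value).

128-bit reg / 32-bit elem → 4 lanes
active while 15+j < 16, i.e. j ∈ [0,1) capped at 4 ⇒ 1
lane  0: sub(0x03,0x5a) ⇒ 0xffffffa9
lane  1: tail/keep ⇒ 0xdc
lane  2: tail/keep ⇒ 0xd3
lane  3: tail/keep ⇒ 0xde

vd[3] = 222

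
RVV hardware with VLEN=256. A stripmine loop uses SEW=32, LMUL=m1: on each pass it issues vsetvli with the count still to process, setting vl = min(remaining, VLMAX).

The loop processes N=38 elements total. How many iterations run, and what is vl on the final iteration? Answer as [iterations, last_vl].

lanes per group: 256·1/32 = 8
38 elements at 8/iter → 5 passes, remainder 6 on the last

[iterations, last_vl] = [5, 6]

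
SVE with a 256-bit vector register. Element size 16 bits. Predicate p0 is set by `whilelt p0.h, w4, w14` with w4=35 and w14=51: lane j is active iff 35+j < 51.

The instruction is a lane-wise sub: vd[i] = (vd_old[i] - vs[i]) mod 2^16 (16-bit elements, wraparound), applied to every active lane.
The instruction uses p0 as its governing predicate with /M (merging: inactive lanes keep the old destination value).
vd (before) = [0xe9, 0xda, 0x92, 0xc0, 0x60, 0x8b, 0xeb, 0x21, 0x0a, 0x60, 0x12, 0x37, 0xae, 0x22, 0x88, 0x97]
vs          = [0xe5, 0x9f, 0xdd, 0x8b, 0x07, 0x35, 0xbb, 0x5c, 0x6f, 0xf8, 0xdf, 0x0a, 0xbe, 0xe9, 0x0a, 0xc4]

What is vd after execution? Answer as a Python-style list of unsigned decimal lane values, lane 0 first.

vd = [4, 59, 65461, 53, 89, 86, 48, 65477, 65435, 65384, 65331, 45, 65520, 65337, 126, 65491]

register lanes = 256/16 = 16
p0[j] = (35+j < 51); true for j=0..15 → 16 lanes set
lane  0: sub(0xe9,0xe5) ⇒ 0x04
lane  1: sub(0xda,0x9f) ⇒ 0x3b
lane  2: sub(0x92,0xdd) ⇒ 0xffb5
lane  3: sub(0xc0,0x8b) ⇒ 0x35
lane  4: sub(0x60,0x07) ⇒ 0x59
lane  5: sub(0x8b,0x35) ⇒ 0x56
lane  6: sub(0xeb,0xbb) ⇒ 0x30
lane  7: sub(0x21,0x5c) ⇒ 0xffc5
lane  8: sub(0x0a,0x6f) ⇒ 0xff9b
lane  9: sub(0x60,0xf8) ⇒ 0xff68
lane 10: sub(0x12,0xdf) ⇒ 0xff33
lane 11: sub(0x37,0x0a) ⇒ 0x2d
lane 12: sub(0xae,0xbe) ⇒ 0xfff0
lane 13: sub(0x22,0xe9) ⇒ 0xff39
lane 14: sub(0x88,0x0a) ⇒ 0x7e
lane 15: sub(0x97,0xc4) ⇒ 0xffd3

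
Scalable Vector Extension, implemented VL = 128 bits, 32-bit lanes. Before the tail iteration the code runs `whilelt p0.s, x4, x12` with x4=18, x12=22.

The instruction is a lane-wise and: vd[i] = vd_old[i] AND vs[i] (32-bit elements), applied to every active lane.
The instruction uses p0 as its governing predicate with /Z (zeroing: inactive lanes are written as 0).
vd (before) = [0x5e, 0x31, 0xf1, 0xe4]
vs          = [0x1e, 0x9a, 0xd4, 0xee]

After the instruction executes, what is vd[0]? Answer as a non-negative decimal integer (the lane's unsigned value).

128-bit reg / 32-bit elem → 4 lanes
p0[j] = (18+j < 22); true for j=0..3 → 4 lanes set
[0] and(0x5e,0x1e) = 0x1e
[1] and(0x31,0x9a) = 0x10
[2] and(0xf1,0xd4) = 0xd0
[3] and(0xe4,0xee) = 0xe4

vd[0] = 30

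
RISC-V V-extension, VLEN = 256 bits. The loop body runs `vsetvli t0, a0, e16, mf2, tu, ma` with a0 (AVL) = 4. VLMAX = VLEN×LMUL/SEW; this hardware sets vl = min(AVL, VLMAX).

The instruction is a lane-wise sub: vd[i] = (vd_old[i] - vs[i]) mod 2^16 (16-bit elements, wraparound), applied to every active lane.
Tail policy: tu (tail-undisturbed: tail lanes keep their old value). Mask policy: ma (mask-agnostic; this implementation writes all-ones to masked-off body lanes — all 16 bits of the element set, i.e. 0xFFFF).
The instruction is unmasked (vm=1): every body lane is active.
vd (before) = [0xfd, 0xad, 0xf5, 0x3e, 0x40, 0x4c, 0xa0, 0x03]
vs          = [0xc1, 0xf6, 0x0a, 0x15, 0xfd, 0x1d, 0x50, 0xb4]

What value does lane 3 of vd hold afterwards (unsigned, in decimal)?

VLMAX = (256 × 1/2) / 16 = 8 lanes
AVL=4 ≤ VLMAX=8, so vl = 4
vd[0] sub(0xfd,0xc1) -> 0x3c
vd[1] sub(0xad,0xf6) -> 0xffb7
vd[2] sub(0xf5,0x0a) -> 0xeb
vd[3] sub(0x3e,0x15) -> 0x29
vd[4] tail/keep -> 0x40
vd[5] tail/keep -> 0x4c
vd[6] tail/keep -> 0xa0
vd[7] tail/keep -> 0x03

vd[3] = 41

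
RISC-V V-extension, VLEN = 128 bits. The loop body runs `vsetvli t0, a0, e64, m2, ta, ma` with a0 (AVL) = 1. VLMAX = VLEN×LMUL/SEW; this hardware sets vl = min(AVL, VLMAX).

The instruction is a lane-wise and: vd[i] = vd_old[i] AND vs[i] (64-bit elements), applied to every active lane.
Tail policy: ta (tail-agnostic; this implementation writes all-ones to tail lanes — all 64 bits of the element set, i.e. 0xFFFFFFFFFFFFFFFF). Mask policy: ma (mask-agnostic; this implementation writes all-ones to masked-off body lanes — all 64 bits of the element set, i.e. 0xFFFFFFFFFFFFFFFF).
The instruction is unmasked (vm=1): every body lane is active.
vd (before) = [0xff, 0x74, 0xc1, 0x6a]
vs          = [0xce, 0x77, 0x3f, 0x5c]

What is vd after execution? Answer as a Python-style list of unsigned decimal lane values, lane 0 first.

lanes per group: 128·2/64 = 4
AVL=1 ≤ VLMAX=4, so vl = 1
[0] and(0xff,0xce) = 0xce
[1] tail/ones = 0xffffffffffffffff
[2] tail/ones = 0xffffffffffffffff
[3] tail/ones = 0xffffffffffffffff

vd = [206, 18446744073709551615, 18446744073709551615, 18446744073709551615]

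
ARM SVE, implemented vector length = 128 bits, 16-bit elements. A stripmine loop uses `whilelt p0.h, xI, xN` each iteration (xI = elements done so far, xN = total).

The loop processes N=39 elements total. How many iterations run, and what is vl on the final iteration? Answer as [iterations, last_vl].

[iterations, last_vl] = [5, 7]

register lanes = 128/16 = 8
iterations = ceil(39/8) = 5; final-pass vl = 7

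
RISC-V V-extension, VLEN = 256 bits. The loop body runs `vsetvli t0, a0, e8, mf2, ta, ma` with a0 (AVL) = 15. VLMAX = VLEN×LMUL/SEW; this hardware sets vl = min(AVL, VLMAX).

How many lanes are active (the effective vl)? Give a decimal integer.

vl = 15

lanes per group: 256·1/2/8 = 16
AVL=15 ≤ VLMAX=16, so vl = 15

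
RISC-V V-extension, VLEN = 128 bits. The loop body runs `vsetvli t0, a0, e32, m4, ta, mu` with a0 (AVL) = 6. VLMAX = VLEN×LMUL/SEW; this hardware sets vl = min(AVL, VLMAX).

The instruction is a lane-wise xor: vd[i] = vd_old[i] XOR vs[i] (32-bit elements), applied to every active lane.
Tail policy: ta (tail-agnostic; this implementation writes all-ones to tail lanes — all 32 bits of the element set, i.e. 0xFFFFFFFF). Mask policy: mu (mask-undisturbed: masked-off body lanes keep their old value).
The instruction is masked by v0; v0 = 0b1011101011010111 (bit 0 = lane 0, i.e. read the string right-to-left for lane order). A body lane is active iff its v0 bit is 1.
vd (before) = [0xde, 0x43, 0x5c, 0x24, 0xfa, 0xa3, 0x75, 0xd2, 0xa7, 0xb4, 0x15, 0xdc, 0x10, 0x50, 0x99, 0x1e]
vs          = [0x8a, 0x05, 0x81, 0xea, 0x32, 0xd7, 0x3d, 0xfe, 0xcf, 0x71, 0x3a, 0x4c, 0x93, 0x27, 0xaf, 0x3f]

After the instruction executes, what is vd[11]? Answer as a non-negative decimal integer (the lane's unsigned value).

lanes per group: 128·4/32 = 16
AVL=6 ≤ VLMAX=16, so vl = 6
lane  0: xor(0xde,0x8a) ⇒ 0x54
lane  1: xor(0x43,0x05) ⇒ 0x46
lane  2: xor(0x5c,0x81) ⇒ 0xdd
lane  3: mask-off/keep ⇒ 0x24
lane  4: xor(0xfa,0x32) ⇒ 0xc8
lane  5: mask-off/keep ⇒ 0xa3
lane  6: tail/ones ⇒ 0xffffffff
lane  7: tail/ones ⇒ 0xffffffff
lane  8: tail/ones ⇒ 0xffffffff
lane  9: tail/ones ⇒ 0xffffffff
lane 10: tail/ones ⇒ 0xffffffff
lane 11: tail/ones ⇒ 0xffffffff
lane 12: tail/ones ⇒ 0xffffffff
lane 13: tail/ones ⇒ 0xffffffff
lane 14: tail/ones ⇒ 0xffffffff
lane 15: tail/ones ⇒ 0xffffffff

vd[11] = 4294967295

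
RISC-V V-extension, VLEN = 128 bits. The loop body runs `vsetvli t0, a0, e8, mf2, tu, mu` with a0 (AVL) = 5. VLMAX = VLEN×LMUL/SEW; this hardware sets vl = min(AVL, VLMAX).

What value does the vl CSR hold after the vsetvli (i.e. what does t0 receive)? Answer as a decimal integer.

lanes per group: 128·1/2/8 = 8
vl = min(AVL, VLMAX) = min(5, 8) = 5

vl = 5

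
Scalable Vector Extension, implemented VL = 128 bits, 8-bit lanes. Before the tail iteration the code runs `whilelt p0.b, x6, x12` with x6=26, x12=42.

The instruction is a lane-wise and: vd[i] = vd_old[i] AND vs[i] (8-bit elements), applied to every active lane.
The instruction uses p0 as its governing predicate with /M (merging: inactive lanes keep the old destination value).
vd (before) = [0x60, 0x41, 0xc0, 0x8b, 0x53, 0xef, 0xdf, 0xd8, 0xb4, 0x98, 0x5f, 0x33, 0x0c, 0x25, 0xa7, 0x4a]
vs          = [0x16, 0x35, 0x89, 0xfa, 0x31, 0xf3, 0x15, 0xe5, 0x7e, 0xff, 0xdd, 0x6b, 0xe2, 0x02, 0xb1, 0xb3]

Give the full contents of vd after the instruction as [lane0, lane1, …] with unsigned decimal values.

register lanes = 128/8 = 16
whilelt: lane j active iff 26+j < 42 → j < 16 → 16 active
lane  0: and(0x60,0x16) ⇒ 0x00
lane  1: and(0x41,0x35) ⇒ 0x01
lane  2: and(0xc0,0x89) ⇒ 0x80
lane  3: and(0x8b,0xfa) ⇒ 0x8a
lane  4: and(0x53,0x31) ⇒ 0x11
lane  5: and(0xef,0xf3) ⇒ 0xe3
lane  6: and(0xdf,0x15) ⇒ 0x15
lane  7: and(0xd8,0xe5) ⇒ 0xc0
lane  8: and(0xb4,0x7e) ⇒ 0x34
lane  9: and(0x98,0xff) ⇒ 0x98
lane 10: and(0x5f,0xdd) ⇒ 0x5d
lane 11: and(0x33,0x6b) ⇒ 0x23
lane 12: and(0x0c,0xe2) ⇒ 0x00
lane 13: and(0x25,0x02) ⇒ 0x00
lane 14: and(0xa7,0xb1) ⇒ 0xa1
lane 15: and(0x4a,0xb3) ⇒ 0x02

vd = [0, 1, 128, 138, 17, 227, 21, 192, 52, 152, 93, 35, 0, 0, 161, 2]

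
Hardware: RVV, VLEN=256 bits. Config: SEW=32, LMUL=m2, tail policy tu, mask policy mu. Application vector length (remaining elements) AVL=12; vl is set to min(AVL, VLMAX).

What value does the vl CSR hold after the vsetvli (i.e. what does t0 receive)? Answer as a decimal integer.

lanes per group: 256·2/32 = 16
vl = min(AVL, VLMAX) = min(12, 16) = 12

vl = 12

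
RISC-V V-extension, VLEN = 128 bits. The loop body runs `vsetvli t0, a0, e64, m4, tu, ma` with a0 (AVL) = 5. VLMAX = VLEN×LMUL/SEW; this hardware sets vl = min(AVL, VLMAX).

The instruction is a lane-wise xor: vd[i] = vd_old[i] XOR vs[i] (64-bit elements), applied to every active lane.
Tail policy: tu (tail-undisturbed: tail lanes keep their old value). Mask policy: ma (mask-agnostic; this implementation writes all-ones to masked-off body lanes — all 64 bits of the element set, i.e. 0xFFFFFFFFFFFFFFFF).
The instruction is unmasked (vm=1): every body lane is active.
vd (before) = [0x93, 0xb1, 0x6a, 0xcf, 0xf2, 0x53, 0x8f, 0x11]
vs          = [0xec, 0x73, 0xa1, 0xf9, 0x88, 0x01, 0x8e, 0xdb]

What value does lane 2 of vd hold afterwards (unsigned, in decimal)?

lanes per group: 128·4/64 = 8
vl = min(AVL, VLMAX) = min(5, 8) = 5
[0] xor(0x93,0xec) = 0x7f
[1] xor(0xb1,0x73) = 0xc2
[2] xor(0x6a,0xa1) = 0xcb
[3] xor(0xcf,0xf9) = 0x36
[4] xor(0xf2,0x88) = 0x7a
[5] tail/keep = 0x53
[6] tail/keep = 0x8f
[7] tail/keep = 0x11

vd[2] = 203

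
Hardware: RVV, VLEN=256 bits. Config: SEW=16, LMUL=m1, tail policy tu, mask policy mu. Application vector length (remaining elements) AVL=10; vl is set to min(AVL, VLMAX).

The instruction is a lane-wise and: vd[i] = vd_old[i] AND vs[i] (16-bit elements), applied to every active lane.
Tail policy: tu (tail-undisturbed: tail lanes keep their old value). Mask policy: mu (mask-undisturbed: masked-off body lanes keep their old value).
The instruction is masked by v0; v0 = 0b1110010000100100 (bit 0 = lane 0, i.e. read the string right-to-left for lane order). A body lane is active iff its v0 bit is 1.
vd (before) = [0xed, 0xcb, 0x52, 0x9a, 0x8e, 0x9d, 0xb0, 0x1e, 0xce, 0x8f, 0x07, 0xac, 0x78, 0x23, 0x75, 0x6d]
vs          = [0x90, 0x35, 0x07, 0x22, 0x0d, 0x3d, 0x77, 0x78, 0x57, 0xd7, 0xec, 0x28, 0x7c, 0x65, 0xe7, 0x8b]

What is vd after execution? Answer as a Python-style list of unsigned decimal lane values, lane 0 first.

VLMAX = (256 × 1) / 16 = 16 lanes
AVL=10 ≤ VLMAX=16, so vl = 10
  i=0: mask-off/keep → 237
  i=1: mask-off/keep → 203
  i=2: and(0x52,0x07) → 2
  i=3: mask-off/keep → 154
  i=4: mask-off/keep → 142
  i=5: and(0x9d,0x3d) → 29
  i=6: mask-off/keep → 176
  i=7: mask-off/keep → 30
  i=8: mask-off/keep → 206
  i=9: mask-off/keep → 143
  i=10: tail/keep → 7
  i=11: tail/keep → 172
  i=12: tail/keep → 120
  i=13: tail/keep → 35
  i=14: tail/keep → 117
  i=15: tail/keep → 109

vd = [237, 203, 2, 154, 142, 29, 176, 30, 206, 143, 7, 172, 120, 35, 117, 109]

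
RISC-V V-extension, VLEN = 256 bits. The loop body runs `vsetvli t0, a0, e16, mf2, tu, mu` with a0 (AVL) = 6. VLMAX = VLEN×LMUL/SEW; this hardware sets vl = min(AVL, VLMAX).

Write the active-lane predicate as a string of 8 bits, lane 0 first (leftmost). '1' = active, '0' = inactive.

VLMAX = VLEN×LMUL/SEW = 256×1/2/16 = 8
vl = min(AVL, VLMAX) = min(6, 8) = 6
bits (lane 0 leftmost): 11111100

predicate = 11111100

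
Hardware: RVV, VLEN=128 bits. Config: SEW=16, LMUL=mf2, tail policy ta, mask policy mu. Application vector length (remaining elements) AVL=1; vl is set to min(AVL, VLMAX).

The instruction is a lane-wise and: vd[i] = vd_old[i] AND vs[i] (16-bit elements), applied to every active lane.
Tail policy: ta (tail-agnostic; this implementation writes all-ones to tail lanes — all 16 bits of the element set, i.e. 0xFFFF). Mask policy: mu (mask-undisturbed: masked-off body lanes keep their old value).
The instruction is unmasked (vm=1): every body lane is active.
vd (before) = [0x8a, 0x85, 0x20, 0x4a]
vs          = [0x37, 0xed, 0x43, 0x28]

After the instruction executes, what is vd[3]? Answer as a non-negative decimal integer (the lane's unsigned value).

vd[3] = 65535

VLMAX = VLEN×LMUL/SEW = 128×1/2/16 = 4
vl ← min(1, 4) = 1
lane  0: and(0x8a,0x37) ⇒ 0x02
lane  1: tail/ones ⇒ 0xffff
lane  2: tail/ones ⇒ 0xffff
lane  3: tail/ones ⇒ 0xffff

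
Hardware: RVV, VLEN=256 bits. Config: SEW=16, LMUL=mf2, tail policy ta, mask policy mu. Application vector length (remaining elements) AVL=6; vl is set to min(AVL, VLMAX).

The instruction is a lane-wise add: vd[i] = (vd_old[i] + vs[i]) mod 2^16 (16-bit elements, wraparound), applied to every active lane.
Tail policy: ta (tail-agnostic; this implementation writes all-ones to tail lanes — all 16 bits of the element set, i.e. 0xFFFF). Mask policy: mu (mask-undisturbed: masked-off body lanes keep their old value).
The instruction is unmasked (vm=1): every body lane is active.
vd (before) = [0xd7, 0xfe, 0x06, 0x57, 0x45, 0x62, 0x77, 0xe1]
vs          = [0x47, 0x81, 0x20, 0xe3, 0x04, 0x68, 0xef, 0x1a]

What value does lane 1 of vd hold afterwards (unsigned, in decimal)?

VLMAX = (256 × 1/2) / 16 = 8 lanes
vl ← min(6, 8) = 6
vd[0] add(0xd7,0x47) -> 0x11e
vd[1] add(0xfe,0x81) -> 0x17f
vd[2] add(0x06,0x20) -> 0x26
vd[3] add(0x57,0xe3) -> 0x13a
vd[4] add(0x45,0x04) -> 0x49
vd[5] add(0x62,0x68) -> 0xca
vd[6] tail/ones -> 0xffff
vd[7] tail/ones -> 0xffff

vd[1] = 383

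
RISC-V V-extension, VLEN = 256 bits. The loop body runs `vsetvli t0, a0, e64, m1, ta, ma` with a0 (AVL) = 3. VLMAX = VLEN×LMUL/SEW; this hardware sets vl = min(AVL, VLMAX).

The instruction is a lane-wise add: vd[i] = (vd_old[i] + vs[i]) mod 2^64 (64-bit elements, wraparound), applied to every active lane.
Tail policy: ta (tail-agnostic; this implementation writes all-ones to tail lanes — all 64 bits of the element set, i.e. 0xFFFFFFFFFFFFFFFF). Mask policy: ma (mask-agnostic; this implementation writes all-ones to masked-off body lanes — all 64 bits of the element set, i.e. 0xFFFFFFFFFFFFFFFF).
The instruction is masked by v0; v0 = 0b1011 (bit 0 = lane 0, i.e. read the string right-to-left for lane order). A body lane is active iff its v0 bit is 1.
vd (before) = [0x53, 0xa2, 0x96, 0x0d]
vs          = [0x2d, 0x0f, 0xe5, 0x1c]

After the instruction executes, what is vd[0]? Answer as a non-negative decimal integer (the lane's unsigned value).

vd[0] = 128

lanes per group: 256·1/64 = 4
vl ← min(3, 4) = 3
[0] add(0x53,0x2d) = 0x80
[1] add(0xa2,0x0f) = 0xb1
[2] mask-off/ones = 0xffffffffffffffff
[3] tail/ones = 0xffffffffffffffff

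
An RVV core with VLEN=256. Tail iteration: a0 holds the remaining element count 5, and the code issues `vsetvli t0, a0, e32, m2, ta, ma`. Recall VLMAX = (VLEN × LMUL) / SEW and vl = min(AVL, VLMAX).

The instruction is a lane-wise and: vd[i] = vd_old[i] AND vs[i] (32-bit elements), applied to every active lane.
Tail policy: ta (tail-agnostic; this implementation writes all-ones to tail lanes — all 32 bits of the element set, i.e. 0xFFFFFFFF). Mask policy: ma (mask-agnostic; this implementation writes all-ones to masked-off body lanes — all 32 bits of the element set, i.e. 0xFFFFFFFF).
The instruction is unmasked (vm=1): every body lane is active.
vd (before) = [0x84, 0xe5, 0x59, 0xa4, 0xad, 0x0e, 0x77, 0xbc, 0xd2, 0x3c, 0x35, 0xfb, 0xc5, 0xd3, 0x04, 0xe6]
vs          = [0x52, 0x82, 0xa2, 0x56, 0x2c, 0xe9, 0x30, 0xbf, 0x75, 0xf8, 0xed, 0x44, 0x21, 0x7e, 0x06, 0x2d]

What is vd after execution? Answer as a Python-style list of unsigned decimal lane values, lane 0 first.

VLMAX = (256 × 2) / 32 = 16 lanes
vl = min(AVL, VLMAX) = min(5, 16) = 5
vd[0] and(0x84,0x52) -> 0x00
vd[1] and(0xe5,0x82) -> 0x80
vd[2] and(0x59,0xa2) -> 0x00
vd[3] and(0xa4,0x56) -> 0x04
vd[4] and(0xad,0x2c) -> 0x2c
vd[5] tail/ones -> 0xffffffff
vd[6] tail/ones -> 0xffffffff
vd[7] tail/ones -> 0xffffffff
vd[8] tail/ones -> 0xffffffff
vd[9] tail/ones -> 0xffffffff
vd[10] tail/ones -> 0xffffffff
vd[11] tail/ones -> 0xffffffff
vd[12] tail/ones -> 0xffffffff
vd[13] tail/ones -> 0xffffffff
vd[14] tail/ones -> 0xffffffff
vd[15] tail/ones -> 0xffffffff

vd = [0, 128, 0, 4, 44, 4294967295, 4294967295, 4294967295, 4294967295, 4294967295, 4294967295, 4294967295, 4294967295, 4294967295, 4294967295, 4294967295]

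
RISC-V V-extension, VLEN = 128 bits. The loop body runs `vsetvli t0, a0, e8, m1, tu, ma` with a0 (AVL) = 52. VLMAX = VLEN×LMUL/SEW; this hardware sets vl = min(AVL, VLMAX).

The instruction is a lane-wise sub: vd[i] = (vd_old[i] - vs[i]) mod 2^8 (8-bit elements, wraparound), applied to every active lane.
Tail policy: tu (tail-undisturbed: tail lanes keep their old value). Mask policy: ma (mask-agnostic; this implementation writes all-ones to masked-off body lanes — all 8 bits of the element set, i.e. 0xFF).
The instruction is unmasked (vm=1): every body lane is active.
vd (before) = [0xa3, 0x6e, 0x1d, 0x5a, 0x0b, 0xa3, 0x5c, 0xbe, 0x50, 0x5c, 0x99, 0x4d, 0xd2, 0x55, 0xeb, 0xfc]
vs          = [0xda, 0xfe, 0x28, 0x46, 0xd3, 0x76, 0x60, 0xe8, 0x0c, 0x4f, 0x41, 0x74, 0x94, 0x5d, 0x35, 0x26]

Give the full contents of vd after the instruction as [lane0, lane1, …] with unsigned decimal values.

lanes per group: 128·1/8 = 16
vl ← min(52, 16) = 16
lane  0: sub(0xa3,0xda) ⇒ 0xc9
lane  1: sub(0x6e,0xfe) ⇒ 0x70
lane  2: sub(0x1d,0x28) ⇒ 0xf5
lane  3: sub(0x5a,0x46) ⇒ 0x14
lane  4: sub(0x0b,0xd3) ⇒ 0x38
lane  5: sub(0xa3,0x76) ⇒ 0x2d
lane  6: sub(0x5c,0x60) ⇒ 0xfc
lane  7: sub(0xbe,0xe8) ⇒ 0xd6
lane  8: sub(0x50,0x0c) ⇒ 0x44
lane  9: sub(0x5c,0x4f) ⇒ 0x0d
lane 10: sub(0x99,0x41) ⇒ 0x58
lane 11: sub(0x4d,0x74) ⇒ 0xd9
lane 12: sub(0xd2,0x94) ⇒ 0x3e
lane 13: sub(0x55,0x5d) ⇒ 0xf8
lane 14: sub(0xeb,0x35) ⇒ 0xb6
lane 15: sub(0xfc,0x26) ⇒ 0xd6

vd = [201, 112, 245, 20, 56, 45, 252, 214, 68, 13, 88, 217, 62, 248, 182, 214]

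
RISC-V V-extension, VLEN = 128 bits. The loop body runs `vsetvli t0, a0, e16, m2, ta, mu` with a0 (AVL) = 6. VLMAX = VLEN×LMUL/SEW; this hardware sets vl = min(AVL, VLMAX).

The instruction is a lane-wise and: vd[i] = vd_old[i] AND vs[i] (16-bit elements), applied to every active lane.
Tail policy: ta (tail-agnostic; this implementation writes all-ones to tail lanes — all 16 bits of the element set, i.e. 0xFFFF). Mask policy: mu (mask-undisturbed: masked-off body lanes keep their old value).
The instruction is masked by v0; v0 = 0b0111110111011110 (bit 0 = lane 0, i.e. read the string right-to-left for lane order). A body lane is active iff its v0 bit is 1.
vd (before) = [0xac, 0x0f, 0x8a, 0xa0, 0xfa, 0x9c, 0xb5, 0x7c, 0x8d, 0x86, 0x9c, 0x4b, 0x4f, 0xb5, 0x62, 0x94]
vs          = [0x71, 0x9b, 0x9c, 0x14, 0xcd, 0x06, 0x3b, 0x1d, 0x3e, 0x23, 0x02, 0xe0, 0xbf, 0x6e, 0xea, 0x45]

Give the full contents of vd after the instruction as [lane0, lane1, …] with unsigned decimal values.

vd = [172, 11, 136, 0, 200, 156, 65535, 65535, 65535, 65535, 65535, 65535, 65535, 65535, 65535, 65535]

VLMAX = VLEN×LMUL/SEW = 128×2/16 = 16
vl = min(AVL, VLMAX) = min(6, 16) = 6
[0] mask-off/keep = 0xac
[1] and(0x0f,0x9b) = 0x0b
[2] and(0x8a,0x9c) = 0x88
[3] and(0xa0,0x14) = 0x00
[4] and(0xfa,0xcd) = 0xc8
[5] mask-off/keep = 0x9c
[6] tail/ones = 0xffff
[7] tail/ones = 0xffff
[8] tail/ones = 0xffff
[9] tail/ones = 0xffff
[10] tail/ones = 0xffff
[11] tail/ones = 0xffff
[12] tail/ones = 0xffff
[13] tail/ones = 0xffff
[14] tail/ones = 0xffff
[15] tail/ones = 0xffff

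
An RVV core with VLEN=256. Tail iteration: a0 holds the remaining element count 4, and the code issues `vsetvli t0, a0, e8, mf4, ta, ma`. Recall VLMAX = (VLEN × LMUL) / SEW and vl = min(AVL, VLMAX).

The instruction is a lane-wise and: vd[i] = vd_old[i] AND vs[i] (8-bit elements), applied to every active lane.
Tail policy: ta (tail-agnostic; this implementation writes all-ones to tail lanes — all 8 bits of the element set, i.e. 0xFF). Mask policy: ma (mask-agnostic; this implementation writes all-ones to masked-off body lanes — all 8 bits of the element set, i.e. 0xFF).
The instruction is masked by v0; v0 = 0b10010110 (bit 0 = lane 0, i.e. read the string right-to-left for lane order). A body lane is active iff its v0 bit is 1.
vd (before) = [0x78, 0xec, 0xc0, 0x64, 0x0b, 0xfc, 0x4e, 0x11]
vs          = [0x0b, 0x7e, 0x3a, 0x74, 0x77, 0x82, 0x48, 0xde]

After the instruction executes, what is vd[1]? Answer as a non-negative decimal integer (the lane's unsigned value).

vd[1] = 108

lanes per group: 256·1/4/8 = 8
vl ← min(4, 8) = 4
[0] mask-off/ones = 0xff
[1] and(0xec,0x7e) = 0x6c
[2] and(0xc0,0x3a) = 0x00
[3] mask-off/ones = 0xff
[4] tail/ones = 0xff
[5] tail/ones = 0xff
[6] tail/ones = 0xff
[7] tail/ones = 0xff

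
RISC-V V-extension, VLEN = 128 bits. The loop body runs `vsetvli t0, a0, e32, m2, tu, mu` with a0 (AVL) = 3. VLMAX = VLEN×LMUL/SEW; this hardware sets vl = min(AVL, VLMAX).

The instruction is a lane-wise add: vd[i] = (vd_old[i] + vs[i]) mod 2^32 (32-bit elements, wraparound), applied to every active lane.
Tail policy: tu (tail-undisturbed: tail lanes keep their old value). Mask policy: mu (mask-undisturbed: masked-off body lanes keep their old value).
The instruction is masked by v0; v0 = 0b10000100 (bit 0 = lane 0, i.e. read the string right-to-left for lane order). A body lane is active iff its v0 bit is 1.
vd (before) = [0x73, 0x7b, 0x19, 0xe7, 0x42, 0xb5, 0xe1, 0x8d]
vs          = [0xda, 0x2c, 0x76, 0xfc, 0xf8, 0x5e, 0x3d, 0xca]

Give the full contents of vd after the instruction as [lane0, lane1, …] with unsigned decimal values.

vd = [115, 123, 143, 231, 66, 181, 225, 141]

VLMAX = (128 × 2) / 32 = 8 lanes
vl = min(AVL, VLMAX) = min(3, 8) = 3
lane  0: mask-off/keep ⇒ 0x73
lane  1: mask-off/keep ⇒ 0x7b
lane  2: add(0x19,0x76) ⇒ 0x8f
lane  3: tail/keep ⇒ 0xe7
lane  4: tail/keep ⇒ 0x42
lane  5: tail/keep ⇒ 0xb5
lane  6: tail/keep ⇒ 0xe1
lane  7: tail/keep ⇒ 0x8d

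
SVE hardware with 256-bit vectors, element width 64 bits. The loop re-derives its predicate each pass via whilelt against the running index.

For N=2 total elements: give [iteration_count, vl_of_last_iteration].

256-bit reg / 64-bit elem → 4 lanes
N=2: ⌈2/4⌉ = 1 iters; last vl = 2 − 0×4 = 2

[iterations, last_vl] = [1, 2]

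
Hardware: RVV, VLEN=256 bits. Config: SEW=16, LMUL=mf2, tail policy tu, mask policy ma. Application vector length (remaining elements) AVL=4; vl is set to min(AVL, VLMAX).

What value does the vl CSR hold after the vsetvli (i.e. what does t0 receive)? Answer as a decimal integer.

vl = 4

VLMAX = VLEN×LMUL/SEW = 256×1/2/16 = 8
AVL=4 ≤ VLMAX=8, so vl = 4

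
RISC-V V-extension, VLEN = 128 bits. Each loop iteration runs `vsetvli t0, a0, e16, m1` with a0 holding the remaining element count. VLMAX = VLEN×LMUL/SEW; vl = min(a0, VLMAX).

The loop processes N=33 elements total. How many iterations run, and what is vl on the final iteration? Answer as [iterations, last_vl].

[iterations, last_vl] = [5, 1]

VLMAX = (128 × 1) / 16 = 8 lanes
iterations = ceil(33/8) = 5; final-pass vl = 1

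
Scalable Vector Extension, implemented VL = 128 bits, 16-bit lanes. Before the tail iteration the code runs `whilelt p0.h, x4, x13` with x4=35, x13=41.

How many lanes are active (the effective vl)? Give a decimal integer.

register lanes = 128/16 = 8
whilelt: lane j active iff 35+j < 41 → j < 6 → 6 active

vl = 6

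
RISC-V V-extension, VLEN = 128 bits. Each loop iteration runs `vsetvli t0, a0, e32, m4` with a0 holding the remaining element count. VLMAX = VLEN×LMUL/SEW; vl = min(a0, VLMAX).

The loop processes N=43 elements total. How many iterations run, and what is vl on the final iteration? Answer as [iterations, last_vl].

lanes per group: 128·4/32 = 16
iterations = ceil(43/16) = 3; final-pass vl = 11

[iterations, last_vl] = [3, 11]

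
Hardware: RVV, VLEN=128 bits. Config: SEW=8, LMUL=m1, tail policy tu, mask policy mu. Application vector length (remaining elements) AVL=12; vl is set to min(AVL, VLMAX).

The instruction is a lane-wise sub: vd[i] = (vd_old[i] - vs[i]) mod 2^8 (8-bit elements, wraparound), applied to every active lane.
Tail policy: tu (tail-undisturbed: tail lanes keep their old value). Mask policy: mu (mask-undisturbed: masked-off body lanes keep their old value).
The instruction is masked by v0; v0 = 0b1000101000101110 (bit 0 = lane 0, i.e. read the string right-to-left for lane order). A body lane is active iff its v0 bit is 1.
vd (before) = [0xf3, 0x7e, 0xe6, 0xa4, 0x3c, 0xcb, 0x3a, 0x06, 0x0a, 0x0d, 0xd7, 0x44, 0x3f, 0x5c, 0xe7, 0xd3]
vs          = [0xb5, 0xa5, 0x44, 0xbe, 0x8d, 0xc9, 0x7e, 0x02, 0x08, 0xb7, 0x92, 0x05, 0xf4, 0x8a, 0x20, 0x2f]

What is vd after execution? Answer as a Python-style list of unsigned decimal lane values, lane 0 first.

lanes per group: 128·1/8 = 16
vl ← min(12, 16) = 12
lane  0: mask-off/keep ⇒ 0xf3
lane  1: sub(0x7e,0xa5) ⇒ 0xd9
lane  2: sub(0xe6,0x44) ⇒ 0xa2
lane  3: sub(0xa4,0xbe) ⇒ 0xe6
lane  4: mask-off/keep ⇒ 0x3c
lane  5: sub(0xcb,0xc9) ⇒ 0x02
lane  6: mask-off/keep ⇒ 0x3a
lane  7: mask-off/keep ⇒ 0x06
lane  8: mask-off/keep ⇒ 0x0a
lane  9: sub(0x0d,0xb7) ⇒ 0x56
lane 10: mask-off/keep ⇒ 0xd7
lane 11: sub(0x44,0x05) ⇒ 0x3f
lane 12: tail/keep ⇒ 0x3f
lane 13: tail/keep ⇒ 0x5c
lane 14: tail/keep ⇒ 0xe7
lane 15: tail/keep ⇒ 0xd3

vd = [243, 217, 162, 230, 60, 2, 58, 6, 10, 86, 215, 63, 63, 92, 231, 211]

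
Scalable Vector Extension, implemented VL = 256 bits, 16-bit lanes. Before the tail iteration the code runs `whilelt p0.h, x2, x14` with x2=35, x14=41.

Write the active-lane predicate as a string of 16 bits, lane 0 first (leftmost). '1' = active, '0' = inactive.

register lanes = 256/16 = 16
p0[j] = (35+j < 41); true for j=0..5 → 6 lanes set
bits (lane 0 leftmost): 1111110000000000

predicate = 1111110000000000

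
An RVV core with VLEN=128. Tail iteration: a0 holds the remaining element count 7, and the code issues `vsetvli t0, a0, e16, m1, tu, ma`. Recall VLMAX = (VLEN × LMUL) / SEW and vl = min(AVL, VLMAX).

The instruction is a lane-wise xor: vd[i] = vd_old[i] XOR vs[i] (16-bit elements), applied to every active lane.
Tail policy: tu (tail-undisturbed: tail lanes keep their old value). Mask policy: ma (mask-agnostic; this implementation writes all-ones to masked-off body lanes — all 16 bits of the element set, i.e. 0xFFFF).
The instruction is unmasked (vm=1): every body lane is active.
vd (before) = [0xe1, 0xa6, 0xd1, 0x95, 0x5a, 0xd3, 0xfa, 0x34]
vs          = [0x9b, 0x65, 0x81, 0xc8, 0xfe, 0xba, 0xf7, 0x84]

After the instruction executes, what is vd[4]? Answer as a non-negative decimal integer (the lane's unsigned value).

lanes per group: 128·1/16 = 8
vl = min(AVL, VLMAX) = min(7, 8) = 7
vd[0] xor(0xe1,0x9b) -> 0x7a
vd[1] xor(0xa6,0x65) -> 0xc3
vd[2] xor(0xd1,0x81) -> 0x50
vd[3] xor(0x95,0xc8) -> 0x5d
vd[4] xor(0x5a,0xfe) -> 0xa4
vd[5] xor(0xd3,0xba) -> 0x69
vd[6] xor(0xfa,0xf7) -> 0x0d
vd[7] tail/keep -> 0x34

vd[4] = 164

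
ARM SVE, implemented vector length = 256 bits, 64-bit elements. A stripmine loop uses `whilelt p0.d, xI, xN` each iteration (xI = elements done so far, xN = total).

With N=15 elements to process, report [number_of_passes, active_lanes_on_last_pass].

register lanes = 256/64 = 4
15 elements at 4/iter → 4 passes, remainder 3 on the last

[iterations, last_vl] = [4, 3]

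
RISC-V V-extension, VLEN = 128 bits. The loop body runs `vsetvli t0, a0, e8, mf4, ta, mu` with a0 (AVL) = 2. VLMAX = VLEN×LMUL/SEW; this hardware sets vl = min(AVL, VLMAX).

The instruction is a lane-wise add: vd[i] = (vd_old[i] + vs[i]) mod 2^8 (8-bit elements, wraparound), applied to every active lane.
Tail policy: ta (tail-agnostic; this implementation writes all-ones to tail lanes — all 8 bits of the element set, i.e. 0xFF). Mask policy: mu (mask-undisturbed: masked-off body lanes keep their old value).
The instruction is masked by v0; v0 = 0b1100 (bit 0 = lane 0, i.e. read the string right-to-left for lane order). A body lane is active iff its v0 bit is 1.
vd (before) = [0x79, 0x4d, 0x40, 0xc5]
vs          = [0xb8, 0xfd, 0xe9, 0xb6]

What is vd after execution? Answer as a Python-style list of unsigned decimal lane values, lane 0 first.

VLMAX = VLEN×LMUL/SEW = 128×1/4/8 = 4
AVL=2 ≤ VLMAX=4, so vl = 2
vd[0] mask-off/keep -> 0x79
vd[1] mask-off/keep -> 0x4d
vd[2] tail/ones -> 0xff
vd[3] tail/ones -> 0xff

vd = [121, 77, 255, 255]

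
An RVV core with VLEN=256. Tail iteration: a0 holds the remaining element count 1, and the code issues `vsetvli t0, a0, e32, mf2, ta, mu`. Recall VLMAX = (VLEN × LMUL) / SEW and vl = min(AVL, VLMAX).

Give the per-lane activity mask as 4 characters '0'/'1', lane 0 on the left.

lanes per group: 256·1/2/32 = 4
AVL=1 ≤ VLMAX=4, so vl = 1
bits (lane 0 leftmost): 1000

predicate = 1000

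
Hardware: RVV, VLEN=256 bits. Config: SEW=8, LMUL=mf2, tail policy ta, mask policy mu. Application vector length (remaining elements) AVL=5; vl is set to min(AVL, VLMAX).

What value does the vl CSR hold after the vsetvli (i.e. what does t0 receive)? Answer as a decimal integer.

VLMAX = (256 × 1/2) / 8 = 16 lanes
AVL=5 ≤ VLMAX=16, so vl = 5

vl = 5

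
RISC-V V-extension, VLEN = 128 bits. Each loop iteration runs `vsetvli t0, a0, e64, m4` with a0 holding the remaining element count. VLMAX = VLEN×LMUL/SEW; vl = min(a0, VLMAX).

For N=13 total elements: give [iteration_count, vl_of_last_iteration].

VLMAX = VLEN×LMUL/SEW = 128×4/64 = 8
13 elements at 8/iter → 2 passes, remainder 5 on the last

[iterations, last_vl] = [2, 5]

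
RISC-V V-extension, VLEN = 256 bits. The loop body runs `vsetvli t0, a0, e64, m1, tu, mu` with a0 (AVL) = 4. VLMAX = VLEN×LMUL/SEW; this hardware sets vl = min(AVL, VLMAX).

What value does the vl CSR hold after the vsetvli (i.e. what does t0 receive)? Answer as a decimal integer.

VLMAX = (256 × 1) / 64 = 4 lanes
vl = min(AVL, VLMAX) = min(4, 4) = 4

vl = 4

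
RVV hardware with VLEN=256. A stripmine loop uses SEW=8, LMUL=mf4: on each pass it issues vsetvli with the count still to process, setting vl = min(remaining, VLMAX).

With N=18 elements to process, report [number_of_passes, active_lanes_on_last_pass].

VLMAX = VLEN×LMUL/SEW = 256×1/4/8 = 8
iterations = ceil(18/8) = 3; final-pass vl = 2

[iterations, last_vl] = [3, 2]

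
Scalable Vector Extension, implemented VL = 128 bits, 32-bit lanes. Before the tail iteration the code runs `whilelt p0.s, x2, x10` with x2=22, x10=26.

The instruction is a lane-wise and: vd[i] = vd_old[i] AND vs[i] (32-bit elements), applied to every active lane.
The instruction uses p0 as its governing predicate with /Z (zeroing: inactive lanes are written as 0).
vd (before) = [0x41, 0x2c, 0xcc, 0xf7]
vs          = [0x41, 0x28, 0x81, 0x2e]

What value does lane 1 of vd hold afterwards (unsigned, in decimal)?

vd[1] = 40

128-bit reg / 32-bit elem → 4 lanes
p0[j] = (22+j < 26); true for j=0..3 → 4 lanes set
[0] and(0x41,0x41) = 0x41
[1] and(0x2c,0x28) = 0x28
[2] and(0xcc,0x81) = 0x80
[3] and(0xf7,0x2e) = 0x26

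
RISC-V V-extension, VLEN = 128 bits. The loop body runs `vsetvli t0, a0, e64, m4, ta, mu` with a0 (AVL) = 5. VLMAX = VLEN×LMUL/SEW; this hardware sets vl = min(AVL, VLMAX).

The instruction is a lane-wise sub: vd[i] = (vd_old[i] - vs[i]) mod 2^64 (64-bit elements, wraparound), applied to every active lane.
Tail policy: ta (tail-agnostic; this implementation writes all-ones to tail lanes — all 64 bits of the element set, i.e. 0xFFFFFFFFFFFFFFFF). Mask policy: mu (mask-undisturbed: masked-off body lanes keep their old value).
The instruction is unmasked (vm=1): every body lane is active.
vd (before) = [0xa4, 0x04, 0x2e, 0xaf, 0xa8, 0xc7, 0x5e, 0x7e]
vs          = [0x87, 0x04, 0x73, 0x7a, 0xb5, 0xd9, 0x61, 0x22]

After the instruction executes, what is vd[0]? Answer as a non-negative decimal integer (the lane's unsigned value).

VLMAX = (128 × 4) / 64 = 8 lanes
vl = min(AVL, VLMAX) = min(5, 8) = 5
  i=0: sub(0xa4,0x87) → 29
  i=1: sub(0x04,0x04) → 0
  i=2: sub(0x2e,0x73) → 18446744073709551547
  i=3: sub(0xaf,0x7a) → 53
  i=4: sub(0xa8,0xb5) → 18446744073709551603
  i=5: tail/ones → 18446744073709551615
  i=6: tail/ones → 18446744073709551615
  i=7: tail/ones → 18446744073709551615

vd[0] = 29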